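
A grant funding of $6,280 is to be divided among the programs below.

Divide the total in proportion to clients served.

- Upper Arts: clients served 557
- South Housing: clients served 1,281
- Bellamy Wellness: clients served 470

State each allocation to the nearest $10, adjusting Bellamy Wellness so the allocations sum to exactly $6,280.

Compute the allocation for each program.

Combined clients served = 2,308.
Unrounded shares: Upper Arts 557/2,308 × $6,280 = 1,515.58; South Housing 1,281/2,308 × $6,280 = 3,485.56; Bellamy Wellness 470/2,308 × $6,280 = 1,278.86.
Rounded to nearest $10: Upper Arts $1,520; South Housing $3,490; Bellamy Wellness $1,280. Sum = $6,290.
Difference $6,280 − $6,290 = −$10 applied to Bellamy Wellness: Bellamy Wellness becomes $1,270.

Upper Arts: $1,520; South Housing: $3,490; Bellamy Wellness: $1,270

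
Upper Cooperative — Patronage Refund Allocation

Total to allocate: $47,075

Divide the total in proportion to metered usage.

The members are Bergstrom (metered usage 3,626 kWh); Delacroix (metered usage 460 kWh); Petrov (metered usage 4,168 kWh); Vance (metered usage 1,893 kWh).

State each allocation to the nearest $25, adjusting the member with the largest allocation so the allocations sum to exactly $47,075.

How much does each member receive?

Metered usage total: 10,147.
Raw shares: Bergstrom 3,626/10,147 × $47,075 = 16,822.11; Delacroix 460/10,147 × $47,075 = 2,134.08; Petrov 4,168/10,147 × $47,075 = 19,336.61; Vance 1,893/10,147 × $47,075 = 8,782.20.
At nearest $25: Bergstrom $16,825; Delacroix $2,125; Petrov $19,325; Vance $8,775. Sum = $47,050.
Difference $47,075 − $47,050 = +$25 applied to largest allocation (Petrov): Petrov becomes $19,350.

Bergstrom: $16,825 | Delacroix: $2,125 | Petrov: $19,350 | Vance: $8,775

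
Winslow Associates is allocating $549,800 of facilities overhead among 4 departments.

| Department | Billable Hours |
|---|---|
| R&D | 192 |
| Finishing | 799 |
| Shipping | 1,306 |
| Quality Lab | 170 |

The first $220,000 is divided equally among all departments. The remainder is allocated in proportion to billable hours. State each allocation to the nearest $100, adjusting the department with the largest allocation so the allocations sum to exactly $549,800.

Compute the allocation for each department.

R&D: $80,700 | Finishing: $161,800 | Shipping: $229,600 | Quality Lab: $77,700

First tranche $220,000 split equally: $55,000 each.
Remainder $329,800 by billable hours (total 2,467): R&D 25,667.45 → $25,700; Finishing 106,814.03 → $106,800; Shipping 174,592.14 → $174,600; Quality Lab 22,726.39 → $22,700.
Totals: R&D $55,000 + $25,700 = $80,700; Finishing $55,000 + $106,800 = $161,800; Shipping $55,000 + $174,600 = $229,600; Quality Lab $55,000 + $22,700 = $77,700.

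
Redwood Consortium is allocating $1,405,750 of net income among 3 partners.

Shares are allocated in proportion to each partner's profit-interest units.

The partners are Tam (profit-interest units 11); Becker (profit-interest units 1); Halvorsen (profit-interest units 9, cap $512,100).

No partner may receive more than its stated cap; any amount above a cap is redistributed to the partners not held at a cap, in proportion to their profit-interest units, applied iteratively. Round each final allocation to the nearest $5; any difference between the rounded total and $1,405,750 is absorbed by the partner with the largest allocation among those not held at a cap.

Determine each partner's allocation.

Sum of profit-interest units: 21.
Unconstrained shares: Tam 736,345.24; Becker 66,940.48; Halvorsen 602,464.29.
Capped: Halvorsen ($512,100); balance $893,650 reallocated over remaining profit-interest units 12.
Remaining shares: Tam 819,179.17 → $819,180; Becker 74,470.83 → $74,470.

Tam: $819,180; Becker: $74,470; Halvorsen: $512,100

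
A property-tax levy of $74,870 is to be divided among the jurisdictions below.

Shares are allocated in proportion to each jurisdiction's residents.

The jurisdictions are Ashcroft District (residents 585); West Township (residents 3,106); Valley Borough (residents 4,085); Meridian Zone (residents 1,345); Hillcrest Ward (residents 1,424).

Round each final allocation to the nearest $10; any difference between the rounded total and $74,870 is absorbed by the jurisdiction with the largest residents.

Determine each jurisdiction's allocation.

Ashcroft District: $4,150 · West Township: $22,050 · Valley Borough: $29,010 · Meridian Zone: $9,550 · Hillcrest Ward: $10,110

Combined residents = 10,545.
Proportional shares: Ashcroft District 585/10,545 × $74,870 = 4,153.53; West Township 3,106/10,545 × $74,870 = 22,052.75; Valley Borough 4,085/10,545 × $74,870 = 29,003.69; Meridian Zone 1,345/10,545 × $74,870 = 9,549.56; Hillcrest Ward 1,424/10,545 × $74,870 = 10,110.47.
After rounding ($10): Ashcroft District $4,150; West Township $22,050; Valley Borough $29,000; Meridian Zone $9,550; Hillcrest Ward $10,110. Sum = $74,860.
Difference $74,870 − $74,860 = +$10 applied to largest residents (Valley Borough): Valley Borough becomes $29,010.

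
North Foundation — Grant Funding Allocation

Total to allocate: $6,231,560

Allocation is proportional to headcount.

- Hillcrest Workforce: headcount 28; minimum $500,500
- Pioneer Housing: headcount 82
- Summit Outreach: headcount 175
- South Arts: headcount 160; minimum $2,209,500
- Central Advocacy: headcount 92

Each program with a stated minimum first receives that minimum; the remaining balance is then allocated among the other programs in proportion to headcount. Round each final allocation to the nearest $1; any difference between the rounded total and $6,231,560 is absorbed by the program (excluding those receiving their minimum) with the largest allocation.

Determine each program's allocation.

Guaranteed amounts: Hillcrest Workforce $500,500; South Arts $2,209,500. Residual $3,521,560.
Residual split over remaining headcount 349: Pioneer Housing 827,415.24 → $827,415; Summit Outreach 1,765,825.21 → $1,765,825; Central Advocacy 928,319.54 → $928,320.

Hillcrest Workforce: $500,500 · Pioneer Housing: $827,415 · Summit Outreach: $1,765,825 · South Arts: $2,209,500 · Central Advocacy: $928,320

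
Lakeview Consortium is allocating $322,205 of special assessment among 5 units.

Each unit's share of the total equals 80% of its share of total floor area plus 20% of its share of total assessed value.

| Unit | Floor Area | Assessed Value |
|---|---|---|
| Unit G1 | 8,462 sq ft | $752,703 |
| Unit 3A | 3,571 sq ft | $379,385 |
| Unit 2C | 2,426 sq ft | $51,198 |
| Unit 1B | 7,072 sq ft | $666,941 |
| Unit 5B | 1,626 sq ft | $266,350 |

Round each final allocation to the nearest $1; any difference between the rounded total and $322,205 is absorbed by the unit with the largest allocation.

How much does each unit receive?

Unit G1: $117,108 | Unit 3A: $51,300 | Unit 2C: $28,563 | Unit 1B: $99,025 | Unit 5B: $26,209

Floor area total 23,157; assessed value total 2,116,577.
Blended shares (80% floor area + 20% assessed value): Unit G1 0.3635; Unit 3A 0.1592; Unit 2C 0.0886; Unit 1B 0.3073; Unit 5B 0.0813.
Proportional shares: Unit G1 117,108.46; Unit 3A 51,300.03; Unit 2C 28,562.93; Unit 1B 99,025.07; Unit 5B 26,208.501.
Rounded to nearest $1: Unit G1 $117,108; Unit 3A $51,300; Unit 2C $28,563; Unit 1B $99,025; Unit 5B $26,209. Sum = $322,205.
Sum already equals the total — no adjustment.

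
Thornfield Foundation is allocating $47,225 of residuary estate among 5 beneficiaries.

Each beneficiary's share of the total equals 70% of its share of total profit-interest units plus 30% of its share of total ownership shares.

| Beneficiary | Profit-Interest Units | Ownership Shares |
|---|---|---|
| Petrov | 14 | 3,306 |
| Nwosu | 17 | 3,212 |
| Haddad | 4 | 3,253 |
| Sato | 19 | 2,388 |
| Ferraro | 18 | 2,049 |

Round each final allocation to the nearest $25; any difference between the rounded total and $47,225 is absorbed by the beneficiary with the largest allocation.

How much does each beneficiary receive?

Petrov: $9,725 · Nwosu: $11,000 · Haddad: $5,075 · Sato: $11,125 · Ferraro: $10,300

Totals — profit-interest units 72, ownership shares 14,208.
Composite weights (70% profit-interest units + 30% ownership shares): Petrov 0.2059; Nwosu 0.2331; Haddad 0.1076; Sato 0.2351; Ferraro 0.2183.
Pro-rata amounts: Petrov 9,724.42; Nwosu 11,008.09; Haddad 5,080.26; Sato 11,104.70; Ferraro 10,307.53.
Rounded to nearest $25: Petrov $9,725; Nwosu $11,000; Haddad $5,075; Sato $11,100; Ferraro $10,300. Sum = $47,200.
Difference $47,225 − $47,200 = +$25 applied to largest allocation (Sato): Sato becomes $11,125.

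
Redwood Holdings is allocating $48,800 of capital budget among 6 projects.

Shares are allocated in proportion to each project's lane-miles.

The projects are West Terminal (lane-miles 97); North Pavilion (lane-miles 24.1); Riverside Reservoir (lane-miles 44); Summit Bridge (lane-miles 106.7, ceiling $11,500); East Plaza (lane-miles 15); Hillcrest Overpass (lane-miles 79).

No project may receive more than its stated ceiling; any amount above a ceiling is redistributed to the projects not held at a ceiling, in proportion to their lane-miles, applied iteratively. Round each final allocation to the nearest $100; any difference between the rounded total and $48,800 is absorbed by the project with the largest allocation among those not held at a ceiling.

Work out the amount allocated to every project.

West Terminal: $13,900 · North Pavilion: $3,500 · Riverside Reservoir: $6,300 · Summit Bridge: $11,500 · East Plaza: $2,200 · Hillcrest Overpass: $11,400

Total lane-miles = 365.8.
Proportional shares (ignoring caps): West Terminal 12,940.40; North Pavilion 3,215.09; Riverside Reservoir 5,869.87; Summit Bridge 14,234.45; East Plaza 2,001.09; Hillcrest Overpass 10,539.09.
Held at cap: Summit Bridge ($11,500); residual $37,300 reallocated over remaining lane-miles 259.1.
Redistributed shares: West Terminal 13,964.11 → $14,000; North Pavilion 3,469.43 → $3,500; Riverside Reservoir 6,334.23 → $6,300; East Plaza 2,159.40 → $2,200; Hillcrest Overpass 11,372.83 → $11,400.
Rounding difference −$100 applied to West Terminal → $13,900.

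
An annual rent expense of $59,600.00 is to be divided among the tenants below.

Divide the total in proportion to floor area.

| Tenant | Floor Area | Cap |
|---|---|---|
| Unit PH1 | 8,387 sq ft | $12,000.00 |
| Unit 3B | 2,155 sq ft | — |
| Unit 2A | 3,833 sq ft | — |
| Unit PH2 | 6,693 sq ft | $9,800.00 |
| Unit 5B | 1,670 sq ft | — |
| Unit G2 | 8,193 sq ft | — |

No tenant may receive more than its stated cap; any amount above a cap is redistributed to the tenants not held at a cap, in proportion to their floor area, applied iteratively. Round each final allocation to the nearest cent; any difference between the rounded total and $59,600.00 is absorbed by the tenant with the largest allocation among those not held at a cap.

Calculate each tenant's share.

Floor area total: 30,931.
Proportional shares (ignoring caps): Unit PH1 16,160.6544; Unit 3B 4,152.4037; Unit 2A 7,385.6907; Unit PH2 12,896.5375; Unit 5B 3,217.8720; Unit G2 15,786.8417.
Capped: Unit PH1 ($12,000.00), Unit PH2 ($9,800.00); remaining pool $37,800.00 reallocated over remaining floor area 15,851.
Remaining shares: Unit 3B 5,139.0449 → $5,139.04; Unit 2A 9,140.5842 → $9,140.58; Unit 5B 3,982.4617 → $3,982.46; Unit G2 19,537.9093 → $19,537.91.
Rounding difference +$0.01 applied to Unit G2 → $19,537.92.

Unit PH1: $12,000.00 · Unit 3B: $5,139.04 · Unit 2A: $9,140.58 · Unit PH2: $9,800.00 · Unit 5B: $3,982.46 · Unit G2: $19,537.92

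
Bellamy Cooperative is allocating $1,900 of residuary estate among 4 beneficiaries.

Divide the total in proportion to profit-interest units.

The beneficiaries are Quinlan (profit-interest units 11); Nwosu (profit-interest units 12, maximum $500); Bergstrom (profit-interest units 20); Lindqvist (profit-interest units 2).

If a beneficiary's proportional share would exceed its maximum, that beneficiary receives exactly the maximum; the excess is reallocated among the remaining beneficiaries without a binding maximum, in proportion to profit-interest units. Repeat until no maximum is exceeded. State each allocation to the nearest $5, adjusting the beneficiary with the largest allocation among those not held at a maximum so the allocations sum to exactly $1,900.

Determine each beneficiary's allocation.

Quinlan: $465 | Nwosu: $500 | Bergstrom: $850 | Lindqvist: $85

Combined profit-interest units = 45.
Unconstrained shares: Quinlan 464.44; Nwosu 506.67; Bergstrom 844.44; Lindqvist 84.44.
Held at cap: Nwosu ($500); remaining pool $1,400 reallocated over remaining profit-interest units 33.
Redistributed shares: Quinlan 466.67 → $465; Bergstrom 848.48 → $850; Lindqvist 84.85 → $85.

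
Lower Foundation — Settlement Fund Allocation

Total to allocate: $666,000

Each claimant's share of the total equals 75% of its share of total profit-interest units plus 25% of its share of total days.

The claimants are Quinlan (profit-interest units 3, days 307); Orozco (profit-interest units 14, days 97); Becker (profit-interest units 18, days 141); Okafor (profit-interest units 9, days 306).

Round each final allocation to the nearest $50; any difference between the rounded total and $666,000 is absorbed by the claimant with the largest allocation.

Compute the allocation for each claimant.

Profit-interest units total 44; days total 851.
Combined weights (75% profit-interest units + 25% days): Quinlan 0.1413; Orozco 0.2671; Becker 0.3482; Okafor 0.2433.
Proportional shares: Quinlan 94,122.04; Orozco 177,910.08; Becker 231,927.87; Okafor 162,040.02.
After rounding ($50): Quinlan $94,100; Orozco $177,900; Becker $231,950; Okafor $162,050. Sum = $666,000.
No rounding difference to absorb.

Quinlan: $94,100 · Orozco: $177,900 · Becker: $231,950 · Okafor: $162,050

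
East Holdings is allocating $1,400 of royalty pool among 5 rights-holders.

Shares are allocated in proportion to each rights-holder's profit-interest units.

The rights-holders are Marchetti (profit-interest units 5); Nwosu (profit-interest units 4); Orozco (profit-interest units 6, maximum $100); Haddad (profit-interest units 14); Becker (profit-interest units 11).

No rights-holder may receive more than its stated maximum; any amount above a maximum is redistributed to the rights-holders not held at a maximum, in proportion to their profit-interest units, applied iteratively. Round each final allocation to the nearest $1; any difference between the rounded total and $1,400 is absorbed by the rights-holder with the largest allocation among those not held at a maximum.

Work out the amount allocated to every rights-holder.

Marchetti: $191 · Nwosu: $153 · Orozco: $100 · Haddad: $535 · Becker: $421

Total profit-interest units = 40.
Unconstrained shares: Marchetti 175.00; Nwosu 140.00; Orozco 210.00; Haddad 490.00; Becker 385.00.
Cap binds for Orozco ($100); residual $1,300 reallocated over remaining profit-interest units 34.
Shares after redistribution: Marchetti 191.18 → $191; Nwosu 152.94 → $153; Haddad 535.29 → $535; Becker 420.59 → $421.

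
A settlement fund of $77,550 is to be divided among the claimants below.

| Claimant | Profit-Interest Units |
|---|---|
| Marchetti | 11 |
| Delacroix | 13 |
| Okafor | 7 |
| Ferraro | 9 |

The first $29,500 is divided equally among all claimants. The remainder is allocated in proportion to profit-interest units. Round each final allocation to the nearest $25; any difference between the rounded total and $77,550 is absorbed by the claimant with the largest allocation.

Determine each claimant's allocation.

$29,500 shared equally gives $7,375 per claimant.
Remainder $48,050 by profit-interest units (total 40): Marchetti 13,213.75 → $13,225; Delacroix 15,616.25 → $15,625; Okafor 8,408.75 → $8,400; Ferraro 10,811.25 → $10,800.
Totals: Marchetti $7,375 + $13,225 = $20,600; Delacroix $7,375 + $15,625 = $23,000; Okafor $7,375 + $8,400 = $15,775; Ferraro $7,375 + $10,800 = $18,175.

Marchetti: $20,600 | Delacroix: $23,000 | Okafor: $15,775 | Ferraro: $18,175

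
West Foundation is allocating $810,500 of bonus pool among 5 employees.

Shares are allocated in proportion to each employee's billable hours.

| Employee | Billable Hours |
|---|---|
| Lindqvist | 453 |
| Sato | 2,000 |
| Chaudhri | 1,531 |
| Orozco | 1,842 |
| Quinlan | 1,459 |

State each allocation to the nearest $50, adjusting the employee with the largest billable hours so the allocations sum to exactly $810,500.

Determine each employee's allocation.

Lindqvist: $50,400 | Sato: $222,500 | Chaudhri: $170,350 | Orozco: $204,950 | Quinlan: $162,300

Total billable hours = 453 + 2,000 + 1,531 + 1,842 + 1,459 = 7,285.
Unrounded shares: Lindqvist 50,398.97; Sato 222,512.01; Chaudhri 170,332.94; Orozco 204,933.56; Quinlan 162,322.51.
Rounded to nearest $50: Lindqvist $50,400; Sato $222,500; Chaudhri $170,350; Orozco $204,950; Quinlan $162,300. Sum = $810,500.
Sum already equals the total — no adjustment.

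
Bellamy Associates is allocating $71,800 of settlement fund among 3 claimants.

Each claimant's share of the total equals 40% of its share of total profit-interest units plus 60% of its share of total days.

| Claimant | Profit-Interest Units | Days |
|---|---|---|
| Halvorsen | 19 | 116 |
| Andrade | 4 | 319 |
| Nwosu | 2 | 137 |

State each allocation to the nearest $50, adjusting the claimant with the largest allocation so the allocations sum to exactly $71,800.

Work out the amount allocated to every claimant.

Profit-interest units total 25; days total 572.
Composite weights (40% profit-interest units + 60% days): Halvorsen 0.4257; Andrade 0.3986; Nwosu 0.1757.
Unrounded shares: Halvorsen 30,563.70; Andrade 28,620.58; Nwosu 12,615.71.
At nearest $50: Halvorsen $30,550; Andrade $28,600; Nwosu $12,600. Sum = $71,750.
Difference $71,800 − $71,750 = +$50 applied to largest allocation (Halvorsen): Halvorsen becomes $30,600.

Halvorsen: $30,600 | Andrade: $28,600 | Nwosu: $12,600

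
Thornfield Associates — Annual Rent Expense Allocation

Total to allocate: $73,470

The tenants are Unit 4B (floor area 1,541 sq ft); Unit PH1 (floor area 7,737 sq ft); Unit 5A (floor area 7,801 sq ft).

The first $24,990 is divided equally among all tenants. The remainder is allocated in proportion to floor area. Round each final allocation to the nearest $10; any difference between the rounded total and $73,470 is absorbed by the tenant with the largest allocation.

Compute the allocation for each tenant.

Unit 4B: $12,700; Unit PH1: $30,290; Unit 5A: $30,480

Equal tier: $24,990 ÷ 3 = $8,330 apiece.
Remainder $48,480 by floor area (total 17,079): Unit 4B 4,374.24 → $4,370; Unit PH1 21,962.04 → $21,960; Unit 5A 22,143.71 → $22,140.
Rounding difference +$10 on remainder applied to Unit 5A.
Totals: Unit 4B $8,330 + $4,370 = $12,700; Unit PH1 $8,330 + $21,960 = $30,290; Unit 5A $8,330 + $22,150 = $30,480.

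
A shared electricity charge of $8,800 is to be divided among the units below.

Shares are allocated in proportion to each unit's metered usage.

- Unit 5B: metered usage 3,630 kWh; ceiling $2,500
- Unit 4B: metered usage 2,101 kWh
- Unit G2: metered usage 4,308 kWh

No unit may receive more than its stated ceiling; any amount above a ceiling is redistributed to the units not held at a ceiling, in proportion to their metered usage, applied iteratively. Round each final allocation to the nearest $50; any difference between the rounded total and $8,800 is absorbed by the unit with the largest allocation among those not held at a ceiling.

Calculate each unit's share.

Unit 5B: $2,500 | Unit 4B: $2,050 | Unit G2: $4,250

Combined metered usage = 10,039.
Unconstrained shares: Unit 5B 3,181.99; Unit 4B 1,841.70; Unit G2 3,776.31.
Held at cap: Unit 5B ($2,500); remaining pool $6,300 reallocated over remaining metered usage 6,409.
Redistributed shares: Unit 4B 2,065.27 → $2,050; Unit G2 4,234.73 → $4,250.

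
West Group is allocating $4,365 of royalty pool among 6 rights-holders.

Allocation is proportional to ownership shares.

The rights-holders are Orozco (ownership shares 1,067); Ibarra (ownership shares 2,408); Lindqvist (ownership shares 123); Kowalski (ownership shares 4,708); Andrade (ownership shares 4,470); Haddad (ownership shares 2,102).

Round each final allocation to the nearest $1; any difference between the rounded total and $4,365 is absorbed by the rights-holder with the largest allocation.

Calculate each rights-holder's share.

Orozco: $313 · Ibarra: $706 · Lindqvist: $36 · Kowalski: $1,382 · Andrade: $1,311 · Haddad: $617

Ownership shares total: 14,878.
Unrounded shares: Orozco 1,067/14,878 × $4,365 = 313.04; Ibarra 2,408/14,878 × $4,365 = 706.47; Lindqvist 123/14,878 × $4,365 = 36.09; Kowalski 4,708/14,878 × $4,365 = 1,381.26; Andrade 4,470/14,878 × $4,365 = 1,311.44; Haddad 2,102/14,878 × $4,365 = 616.70.
At nearest $1: Orozco $313; Ibarra $706; Lindqvist $36; Kowalski $1,381; Andrade $1,311; Haddad $617. Sum = $4,364.
Difference $4,365 − $4,364 = +$1 applied to largest allocation (Kowalski): Kowalski becomes $1,382.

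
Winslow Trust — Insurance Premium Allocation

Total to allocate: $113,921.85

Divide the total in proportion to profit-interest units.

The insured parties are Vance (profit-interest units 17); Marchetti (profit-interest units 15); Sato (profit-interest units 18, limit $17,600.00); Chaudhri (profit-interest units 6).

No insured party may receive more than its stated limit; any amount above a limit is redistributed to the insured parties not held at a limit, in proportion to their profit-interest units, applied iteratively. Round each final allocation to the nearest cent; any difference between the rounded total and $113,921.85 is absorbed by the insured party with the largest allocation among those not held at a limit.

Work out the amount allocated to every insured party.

Vance: $43,091.36; Marchetti: $38,021.78; Sato: $17,600.00; Chaudhri: $15,208.71

Total profit-interest units = 56.
Proportional shares (ignoring caps): Vance 34,583.4187; Marchetti 30,514.7812; Sato 36,617.7375; Chaudhri 12,205.9125.
Held at cap: Sato ($17,600.00); remaining pool $96,321.85 reallocated over remaining profit-interest units 38.
Remaining shares: Vance 43,091.3539 → $43,091.35; Marchetti 38,021.7829 → $38,021.78; Chaudhri 15,208.7132 → $15,208.71.
Rounding difference +$0.01 applied to Vance → $43,091.36.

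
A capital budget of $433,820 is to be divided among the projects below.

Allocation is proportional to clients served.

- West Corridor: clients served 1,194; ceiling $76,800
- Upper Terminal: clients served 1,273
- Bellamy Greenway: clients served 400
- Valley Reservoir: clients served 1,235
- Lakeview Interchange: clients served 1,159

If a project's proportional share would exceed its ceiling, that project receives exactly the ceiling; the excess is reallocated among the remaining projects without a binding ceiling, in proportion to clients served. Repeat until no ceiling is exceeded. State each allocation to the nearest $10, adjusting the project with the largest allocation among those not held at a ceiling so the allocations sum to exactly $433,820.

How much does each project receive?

West Corridor: $76,800 | Upper Terminal: $111,760 | Bellamy Greenway: $35,110 | Valley Reservoir: $108,410 | Lakeview Interchange: $101,740

Total clients served = 5,261.
Pro-rata shares before constraints: West Corridor 98,456.77; Upper Terminal 104,971.08; Bellamy Greenway 32,983.84; Valley Reservoir 101,837.62; Lakeview Interchange 95,570.69.
Cap binds for West Corridor ($76,800); remaining pool $357,020 reallocated over remaining clients served 4,067.
Shares after redistribution: Upper Terminal 111,749.81 → $111,750; Bellamy Greenway 35,113.84 → $35,110; Valley Reservoir 108,413.99 → $108,410; Lakeview Interchange 101,742.36 → $101,740.
Rounding difference +$10 applied to Upper Terminal → $111,760.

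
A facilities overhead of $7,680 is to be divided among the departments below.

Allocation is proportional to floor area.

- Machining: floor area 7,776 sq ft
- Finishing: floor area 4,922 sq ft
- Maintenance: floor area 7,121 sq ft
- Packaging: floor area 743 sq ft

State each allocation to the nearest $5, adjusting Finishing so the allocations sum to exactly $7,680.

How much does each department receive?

Machining: $2,905 | Finishing: $1,835 | Maintenance: $2,660 | Packaging: $280

Sum of floor area: 20,562.
Pro-rata amounts: Machining 7,776/20,562 × $7,680 = 2,904.37; Finishing 4,922/20,562 × $7,680 = 1,838.39; Maintenance 7,121/20,562 × $7,680 = 2,659.73; Packaging 743/20,562 × $7,680 = 277.51.
After rounding ($5): Machining $2,905; Finishing $1,840; Maintenance $2,660; Packaging $280. Sum = $7,685.
Difference $7,680 − $7,685 = −$5 applied to Finishing: Finishing becomes $1,835.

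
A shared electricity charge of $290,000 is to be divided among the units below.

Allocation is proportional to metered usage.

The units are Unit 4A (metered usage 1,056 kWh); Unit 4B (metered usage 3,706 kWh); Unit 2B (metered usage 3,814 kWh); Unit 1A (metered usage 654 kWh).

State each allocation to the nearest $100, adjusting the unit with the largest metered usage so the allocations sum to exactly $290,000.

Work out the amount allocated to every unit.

Unit 4A: $33,200 · Unit 4B: $116,400 · Unit 2B: $119,900 · Unit 1A: $20,500

Sum of metered usage: 9,230.
Pro-rata amounts: Unit 4A 1,056/9,230 × $290,000 = 33,178.76; Unit 4B 3,706/9,230 × $290,000 = 116,439.87; Unit 2B 3,814/9,230 × $290,000 = 119,833.15; Unit 1A 654/9,230 × $290,000 = 20,548.21.
At nearest $100: Unit 4A $33,200; Unit 4B $116,400; Unit 2B $119,800; Unit 1A $20,500. Sum = $289,900.
Difference $290,000 − $289,900 = +$100 applied to largest metered usage (Unit 2B): Unit 2B becomes $119,900.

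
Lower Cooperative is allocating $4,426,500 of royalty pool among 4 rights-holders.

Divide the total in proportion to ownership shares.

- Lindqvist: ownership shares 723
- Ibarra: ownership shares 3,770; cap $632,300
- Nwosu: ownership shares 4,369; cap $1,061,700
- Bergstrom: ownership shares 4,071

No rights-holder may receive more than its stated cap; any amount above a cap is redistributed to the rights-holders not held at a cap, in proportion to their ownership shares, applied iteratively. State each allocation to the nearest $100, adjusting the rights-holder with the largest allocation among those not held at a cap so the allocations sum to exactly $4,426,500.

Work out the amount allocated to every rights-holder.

Lindqvist: $412,100 · Ibarra: $632,300 · Nwosu: $1,061,700 · Bergstrom: $2,320,400

Ownership shares total: 12,933.
Pro-rata shares before constraints: Lindqvist 247,456.85; Ibarra 1,290,335.19; Nwosu 1,495,351.31; Bergstrom 1,393,356.65.
Held at cap: Ibarra ($632,300), Nwosu ($1,061,700); remaining pool $2,732,500 reallocated over remaining ownership shares 4,794.
Remaining shares: Lindqvist 412,097.93 → $412,100; Bergstrom 2,320,402.07 → $2,320,400.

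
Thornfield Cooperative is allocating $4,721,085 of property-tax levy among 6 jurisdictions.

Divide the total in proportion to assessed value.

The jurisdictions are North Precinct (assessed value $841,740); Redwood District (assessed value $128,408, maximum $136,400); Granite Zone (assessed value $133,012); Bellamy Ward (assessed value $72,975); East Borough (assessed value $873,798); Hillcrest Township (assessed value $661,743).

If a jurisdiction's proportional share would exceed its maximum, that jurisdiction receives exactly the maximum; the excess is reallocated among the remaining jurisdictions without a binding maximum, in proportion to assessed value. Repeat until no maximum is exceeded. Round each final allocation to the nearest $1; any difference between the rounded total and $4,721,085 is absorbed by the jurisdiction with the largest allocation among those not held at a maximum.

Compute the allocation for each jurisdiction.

Total assessed value = 2,711,676.
Pro-rata shares before constraints: North Precinct 1,465,487.06; Redwood District 223,561.03; Granite Zone 231,576.69; Bellamy Ward 127,051.01; East Borough 1,521,300.71; Hillcrest Township 1,152,108.49.
Cap binds for Redwood District ($136,400); residual $4,584,685 reallocated over remaining assessed value 2,583,268.
Remaining shares: North Precinct 1,493,887.88 → $1,493,888; Granite Zone 236,064.60 → $236,065; Bellamy Ward 129,513.23 → $129,513; East Borough 1,550,783.19 → $1,550,783; Hillcrest Township 1,174,436.10 → $1,174,436.

North Precinct: $1,493,888 | Redwood District: $136,400 | Granite Zone: $236,065 | Bellamy Ward: $129,513 | East Borough: $1,550,783 | Hillcrest Township: $1,174,436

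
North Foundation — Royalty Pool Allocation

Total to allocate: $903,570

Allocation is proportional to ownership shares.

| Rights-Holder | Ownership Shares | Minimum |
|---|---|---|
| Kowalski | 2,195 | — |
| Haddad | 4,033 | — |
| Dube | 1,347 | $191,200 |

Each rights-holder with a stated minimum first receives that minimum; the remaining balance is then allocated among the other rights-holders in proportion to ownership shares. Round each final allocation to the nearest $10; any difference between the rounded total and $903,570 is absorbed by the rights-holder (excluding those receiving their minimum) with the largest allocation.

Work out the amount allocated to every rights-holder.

Kowalski: $251,070 · Haddad: $461,300 · Dube: $191,200

Minimums first: Dube $191,200. Residual $712,370.
Residual split over remaining ownership shares 6,228: Kowalski 251,068.10 → $251,070; Haddad 461,301.90 → $461,300.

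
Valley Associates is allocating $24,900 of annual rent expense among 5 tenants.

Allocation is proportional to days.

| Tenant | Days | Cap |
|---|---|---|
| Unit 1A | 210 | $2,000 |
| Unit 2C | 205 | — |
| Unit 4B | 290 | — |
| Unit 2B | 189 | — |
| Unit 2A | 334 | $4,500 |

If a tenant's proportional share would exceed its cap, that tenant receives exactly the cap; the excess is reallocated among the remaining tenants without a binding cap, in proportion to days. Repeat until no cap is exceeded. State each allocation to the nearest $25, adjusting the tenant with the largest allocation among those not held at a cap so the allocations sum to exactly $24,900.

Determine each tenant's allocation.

Sum of days: 1,228.
Pro-rata shares before constraints: Unit 1A 4,258.14; Unit 2C 4,156.76; Unit 4B 5,880.29; Unit 2B 3,832.33; Unit 2A 6,772.48.
Held at cap: Unit 1A ($2,000), Unit 2A ($4,500); remaining pool $18,400 reallocated over remaining days 684.
Redistributed shares: Unit 2C 5,514.62 → $5,525; Unit 4B 7,801.17 → $7,800; Unit 2B 5,084.21 → $5,075.

Unit 1A: $2,000 · Unit 2C: $5,525 · Unit 4B: $7,800 · Unit 2B: $5,075 · Unit 2A: $4,500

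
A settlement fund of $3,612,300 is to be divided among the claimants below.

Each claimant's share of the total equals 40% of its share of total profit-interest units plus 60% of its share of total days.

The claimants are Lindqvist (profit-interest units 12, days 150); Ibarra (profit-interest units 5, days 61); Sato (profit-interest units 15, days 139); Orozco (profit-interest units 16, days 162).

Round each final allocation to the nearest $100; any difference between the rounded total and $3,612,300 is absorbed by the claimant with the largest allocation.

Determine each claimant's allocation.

Lindqvist: $996,200 | Ibarra: $408,700 | Sato: $1,039,900 | Orozco: $1,167,500

Totals — profit-interest units 48, days 512.
Composite weights (40% profit-interest units + 60% days): Lindqvist 0.2758; Ibarra 0.1132; Sato 0.2879; Orozco 0.3232.
Raw shares: Lindqvist 996,204.61; Ibarra 408,735.51; Sato 1,039,947.30; Orozco 1,167,412.58.
After rounding ($100): Lindqvist $996,200; Ibarra $408,700; Sato $1,039,900; Orozco $1,167,400. Sum = $3,612,200.
Difference $3,612,300 − $3,612,200 = +$100 applied to largest allocation (Orozco): Orozco becomes $1,167,500.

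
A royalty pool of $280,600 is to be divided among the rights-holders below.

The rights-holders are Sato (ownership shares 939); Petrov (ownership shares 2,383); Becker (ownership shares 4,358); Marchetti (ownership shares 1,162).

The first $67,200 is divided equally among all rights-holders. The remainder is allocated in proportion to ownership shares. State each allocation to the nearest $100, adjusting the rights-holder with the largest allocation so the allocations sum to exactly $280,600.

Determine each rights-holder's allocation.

Equal tier: $67,200 ÷ 4 = $16,800 apiece.
Remainder $213,400 by ownership shares (total 8,842): Sato 22,662.59 → $22,700; Petrov 57,513.25 → $57,500; Becker 105,179.51 → $105,200; Marchetti 28,044.65 → $28,000.
Totals: Sato $16,800 + $22,700 = $39,500; Petrov $16,800 + $57,500 = $74,300; Becker $16,800 + $105,200 = $122,000; Marchetti $16,800 + $28,000 = $44,800.

Sato: $39,500 | Petrov: $74,300 | Becker: $122,000 | Marchetti: $44,800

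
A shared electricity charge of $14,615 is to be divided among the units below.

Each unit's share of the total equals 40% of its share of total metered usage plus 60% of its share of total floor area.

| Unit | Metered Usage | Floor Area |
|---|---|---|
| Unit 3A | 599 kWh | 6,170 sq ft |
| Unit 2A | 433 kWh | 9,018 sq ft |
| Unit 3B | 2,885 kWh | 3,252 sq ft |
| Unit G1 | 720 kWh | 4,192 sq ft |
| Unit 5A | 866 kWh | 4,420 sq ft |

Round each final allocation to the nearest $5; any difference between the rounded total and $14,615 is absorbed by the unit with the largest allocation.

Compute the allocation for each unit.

Unit 3A: $2,635 | Unit 2A: $3,385 | Unit 3B: $4,115 | Unit G1: $2,125 | Unit 5A: $2,355

Metered usage total 5,503; floor area total 27,052.
Blended shares (40% metered usage + 60% floor area): Unit 3A 0.1804; Unit 2A 0.2315; Unit 3B 0.2818; Unit G1 0.1453; Unit 5A 0.1610.
Proportional shares: Unit 3A 2,636.36; Unit 2A 3,383.20; Unit 3B 4,118.97; Unit G1 2,123.73; Unit 5A 2,352.74.
After rounding ($5): Unit 3A $2,635; Unit 2A $3,385; Unit 3B $4,120; Unit G1 $2,125; Unit 5A $2,355. Sum = $14,620.
Difference $14,615 − $14,620 = −$5 applied to largest allocation (Unit 3B): Unit 3B becomes $4,115.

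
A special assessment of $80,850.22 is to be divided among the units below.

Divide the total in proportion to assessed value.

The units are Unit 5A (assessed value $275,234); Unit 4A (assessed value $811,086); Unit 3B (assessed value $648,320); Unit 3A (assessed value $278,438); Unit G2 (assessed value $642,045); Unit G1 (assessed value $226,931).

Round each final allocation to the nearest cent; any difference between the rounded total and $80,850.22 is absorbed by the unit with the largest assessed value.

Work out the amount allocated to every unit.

Sum of assessed value: 275,234 + 811,086 + 648,320 + 278,438 + 642,045 + 226,931 = 2,882,054.
Proportional shares: Unit 5A 7,721.1355; Unit 4A 22,753.3841; Unit 3B 18,187.3118; Unit 3A 7,811.0173; Unit G2 18,011.2793; Unit G1 6,366.0921.
After rounding (cent): Unit 5A $7,721.14; Unit 4A $22,753.38; Unit 3B $18,187.31; Unit 3A $7,811.02; Unit G2 $18,011.28; Unit G1 $6,366.09. Sum = $80,850.22.
No rounding difference to absorb.

Unit 5A: $7,721.14 | Unit 4A: $22,753.38 | Unit 3B: $18,187.31 | Unit 3A: $7,811.02 | Unit G2: $18,011.28 | Unit G1: $6,366.09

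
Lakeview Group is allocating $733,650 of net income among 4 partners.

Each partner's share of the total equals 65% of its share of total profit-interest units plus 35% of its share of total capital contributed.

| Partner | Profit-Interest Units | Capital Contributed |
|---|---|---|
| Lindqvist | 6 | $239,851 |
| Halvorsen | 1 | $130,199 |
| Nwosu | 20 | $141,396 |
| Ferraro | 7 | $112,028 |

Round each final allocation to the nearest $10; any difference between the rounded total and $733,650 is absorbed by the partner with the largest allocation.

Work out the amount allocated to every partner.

Lindqvist: $182,940; Halvorsen: $67,650; Nwosu: $338,740; Ferraro: $144,320

Profit-interest units total 34; capital contributed total 623,474.
Blended shares (65% profit-interest units + 35% capital contributed): Lindqvist 0.2494; Halvorsen 0.0922; Nwosu 0.4617; Ferraro 0.1967.
Raw shares: Lindqvist 182,936.50; Halvorsen 67,648.06; Nwosu 338,747.12; Ferraro 144,318.32.
Rounded to nearest $10: Lindqvist $182,940; Halvorsen $67,650; Nwosu $338,750; Ferraro $144,320. Sum = $733,660.
Difference $733,650 − $733,660 = −$10 applied to largest allocation (Nwosu): Nwosu becomes $338,740.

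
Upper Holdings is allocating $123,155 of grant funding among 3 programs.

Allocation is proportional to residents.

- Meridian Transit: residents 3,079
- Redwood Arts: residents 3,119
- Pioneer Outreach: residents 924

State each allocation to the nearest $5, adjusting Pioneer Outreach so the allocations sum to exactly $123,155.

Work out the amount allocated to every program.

Residents total: 7,122.
Unrounded shares: Meridian Transit 3,079/7,122 × $123,155 = 53,242.66; Redwood Arts 3,119/7,122 × $123,155 = 53,934.35; Pioneer Outreach 924/7,122 × $123,155 = 15,977.99.
After rounding ($5): Meridian Transit $53,245; Redwood Arts $53,935; Pioneer Outreach $15,980. Sum = $123,160.
Difference $123,155 − $123,160 = −$5 applied to Pioneer Outreach: Pioneer Outreach becomes $15,975.

Meridian Transit: $53,245 · Redwood Arts: $53,935 · Pioneer Outreach: $15,975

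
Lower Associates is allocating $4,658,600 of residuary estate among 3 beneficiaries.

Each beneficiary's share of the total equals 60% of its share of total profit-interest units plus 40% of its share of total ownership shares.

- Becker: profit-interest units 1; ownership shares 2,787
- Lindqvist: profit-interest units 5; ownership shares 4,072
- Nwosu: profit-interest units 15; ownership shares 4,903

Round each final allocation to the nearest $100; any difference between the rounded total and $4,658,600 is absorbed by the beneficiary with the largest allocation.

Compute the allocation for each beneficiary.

Profit-interest units total 21; ownership shares total 11,762.
Blended shares (60% profit-interest units + 40% ownership shares): Becker 0.1234; Lindqvist 0.2813; Nwosu 0.5953.
Raw shares: Becker 574,644.03; Lindqvist 1,310,636.52; Nwosu 2,773,319.45.
At nearest $100: Becker $574,600; Lindqvist $1,310,600; Nwosu $2,773,300. Sum = $4,658,500.
Difference $4,658,600 − $4,658,500 = +$100 applied to largest allocation (Nwosu): Nwosu becomes $2,773,400.

Becker: $574,600 | Lindqvist: $1,310,600 | Nwosu: $2,773,400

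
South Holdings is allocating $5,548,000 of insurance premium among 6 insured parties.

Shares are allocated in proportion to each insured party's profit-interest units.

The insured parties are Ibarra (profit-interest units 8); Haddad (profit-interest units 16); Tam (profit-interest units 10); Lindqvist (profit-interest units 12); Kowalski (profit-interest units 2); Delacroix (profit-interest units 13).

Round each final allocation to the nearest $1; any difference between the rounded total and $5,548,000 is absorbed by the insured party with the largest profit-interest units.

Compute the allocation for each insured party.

Profit-interest units total: 61.
Proportional shares: Ibarra 8/61 × $5,548,000 = 727,606.56; Haddad 16/61 × $5,548,000 = 1,455,213.11; Tam 10/61 × $5,548,000 = 909,508.20; Lindqvist 12/61 × $5,548,000 = 1,091,409.84; Kowalski 2/61 × $5,548,000 = 181,901.64; Delacroix 13/61 × $5,548,000 = 1,182,360.66.
At nearest $1: Ibarra $727,607; Haddad $1,455,213; Tam $909,508; Lindqvist $1,091,410; Kowalski $181,902; Delacroix $1,182,361. Sum = $5,548,001.
Difference $5,548,000 − $5,548,001 = −$1 applied to largest profit-interest units (Haddad): Haddad becomes $1,455,212.

Ibarra: $727,607; Haddad: $1,455,212; Tam: $909,508; Lindqvist: $1,091,410; Kowalski: $181,902; Delacroix: $1,182,361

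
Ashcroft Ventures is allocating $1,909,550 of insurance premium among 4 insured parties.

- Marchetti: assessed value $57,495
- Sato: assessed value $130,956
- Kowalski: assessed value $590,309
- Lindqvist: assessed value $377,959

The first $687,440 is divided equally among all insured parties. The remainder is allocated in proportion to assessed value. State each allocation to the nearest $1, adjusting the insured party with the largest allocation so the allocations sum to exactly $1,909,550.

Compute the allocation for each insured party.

Marchetti: $232,605 · Sato: $310,219 · Kowalski: $795,540 · Lindqvist: $571,186

$687,440 shared equally gives $171,860 per insured party.
Remainder $1,222,110 by assessed value (total 1,156,719): Marchetti 60,745.28 → $60,745; Sato 138,359.13 → $138,359; Kowalski 623,680.02 → $623,680; Lindqvist 399,325.57 → $399,326.
Totals: Marchetti $171,860 + $60,745 = $232,605; Sato $171,860 + $138,359 = $310,219; Kowalski $171,860 + $623,680 = $795,540; Lindqvist $171,860 + $399,326 = $571,186.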